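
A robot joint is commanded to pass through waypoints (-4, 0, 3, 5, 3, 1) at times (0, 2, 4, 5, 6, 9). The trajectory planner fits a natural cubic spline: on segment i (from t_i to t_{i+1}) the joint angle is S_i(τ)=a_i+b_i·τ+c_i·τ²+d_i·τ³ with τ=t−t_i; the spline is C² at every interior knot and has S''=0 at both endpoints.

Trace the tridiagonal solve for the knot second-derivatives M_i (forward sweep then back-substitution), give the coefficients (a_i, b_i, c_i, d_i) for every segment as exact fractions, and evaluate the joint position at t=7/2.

  seg 0: a=-4 b=446/195 c=0 d=-14/195
  seg 1: a=0 b=278/195 c=-28/65 d=73/312
  seg 2: a=3 b=979/390 c=253/260 d=-89/60
  seg 3: a=5 b=1/156 c=-226/65 d=1147/780
  seg 4: a=3 b=-989/390 c=243/260 d=-27/260
S(7/2) = 8149/4160

Δ: Δ0=2, Δ1=3/2, Δ2=2, Δ3=-2, Δ4=-2/3
row 1: diag=8, rhs=-3; c'=1/4, d'=-3/8
row 2: denom=6−2·1/4=11/2; d'=(3−2·-3/8)/(11/2)=15/22
row 3: denom=4−1·2/11=42/11; d'=(-24−1·15/22)/(42/11)=-181/28
row 4: denom=8−1·11/42=325/42; d'=(8−1·-181/28)/(325/42)=243/130
back: M4=243/130
back: M3=-181/28−11/42·243/130=-452/65
back: M2=15/22−2/11·-452/65=253/130
back: M1=-3/8−1/4·253/130=-56/65
M: M0=0, M1=-56/65, M2=253/130, M3=-452/65, M4=243/130, M5=0
seg 0: a=-4, c=M0/2=0, d=(M1−M0)/(6·2)=-14/195, b=Δ0−h0·(2M0+M1)/6=446/195
seg 1: a=0, c=M1/2=-28/65, d=(M2−M1)/(6·2)=73/312, b=Δ1−h1·(2M1+M2)/6=278/195
seg 2: a=3, c=M2/2=253/260, d=(M3−M2)/(6·1)=-89/60, b=Δ2−h2·(2M2+M3)/6=979/390
seg 3: a=5, c=M3/2=-226/65, d=(M4−M3)/(6·1)=1147/780, b=Δ3−h3·(2M3+M4)/6=1/156
seg 4: a=3, c=M4/2=243/260, d=(M5−M4)/(6·3)=-27/260, b=Δ4−h4·(2M4+M5)/6=-989/390
t_q=7/2 → seg 1, τ=3/2; S=0+278/195·τ+-28/65·τ²+73/312·τ³=8149/4160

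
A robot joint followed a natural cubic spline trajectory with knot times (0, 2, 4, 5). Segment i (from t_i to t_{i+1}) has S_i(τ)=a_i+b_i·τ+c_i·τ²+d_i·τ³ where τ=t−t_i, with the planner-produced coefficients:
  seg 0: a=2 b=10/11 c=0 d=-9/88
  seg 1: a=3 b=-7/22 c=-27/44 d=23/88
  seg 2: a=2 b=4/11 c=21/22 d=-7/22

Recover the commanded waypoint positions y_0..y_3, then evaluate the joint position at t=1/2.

y_0 = S_0(0) = a_0 = 2
y_1 = S_1(0) = a_1 = 3
y_2 = S_2(0) = a_2 = 2
y_3 = S_2(1) = 3
t_q=1/2 is in segment 0 (τ=1/2); S_0(τ)=1719/704

y_0=2 y_1=3 y_2=2 y_3=3
S(1/2) = 1719/704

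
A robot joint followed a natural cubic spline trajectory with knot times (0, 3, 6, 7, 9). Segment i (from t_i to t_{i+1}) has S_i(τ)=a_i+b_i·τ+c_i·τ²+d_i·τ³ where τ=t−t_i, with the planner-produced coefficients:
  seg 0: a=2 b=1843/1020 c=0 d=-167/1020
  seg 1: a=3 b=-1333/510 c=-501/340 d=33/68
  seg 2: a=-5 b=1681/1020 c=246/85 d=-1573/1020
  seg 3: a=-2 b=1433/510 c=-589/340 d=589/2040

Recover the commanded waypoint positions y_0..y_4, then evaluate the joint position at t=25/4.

y_0=2 y_1=3 y_2=-5 y_3=-2 y_4=-1
S(25/4) = -96423/21760

y_0 = S_0(0) = a_0 = 2
y_1 = S_1(0) = a_1 = 3
y_2 = S_2(0) = a_2 = -5
y_3 = S_3(0) = a_3 = -2
y_4 = S_3(2) = -1
t_q=25/4 is in segment 2 (τ=1/4); S_2(τ)=-96423/21760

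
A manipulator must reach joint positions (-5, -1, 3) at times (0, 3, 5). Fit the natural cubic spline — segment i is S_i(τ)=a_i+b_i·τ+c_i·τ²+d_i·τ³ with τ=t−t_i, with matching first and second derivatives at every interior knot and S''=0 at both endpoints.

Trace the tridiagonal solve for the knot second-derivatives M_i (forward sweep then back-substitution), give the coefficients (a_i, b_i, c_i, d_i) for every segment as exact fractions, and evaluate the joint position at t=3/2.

Δ: Δ0=4/3, Δ1=2
row 1: diag=10, rhs=4; c'=1/5, d'=2/5
back: M1=2/5
M: M0=0, M1=2/5, M2=0
seg 0: a=-5, c=M0/2=0, d=(M1−M0)/(6·3)=1/45, b=Δ0−h0·(2M0+M1)/6=17/15
seg 1: a=-1, c=M1/2=1/5, d=(M2−M1)/(6·2)=-1/30, b=Δ1−h1·(2M1+M2)/6=26/15
t_q=3/2 → seg 0, τ=3/2; S=-5+17/15·τ+0·τ²+1/45·τ³=-129/40

  seg 0: a=-5 b=17/15 c=0 d=1/45
  seg 1: a=-1 b=26/15 c=1/5 d=-1/30
S(3/2) = -129/40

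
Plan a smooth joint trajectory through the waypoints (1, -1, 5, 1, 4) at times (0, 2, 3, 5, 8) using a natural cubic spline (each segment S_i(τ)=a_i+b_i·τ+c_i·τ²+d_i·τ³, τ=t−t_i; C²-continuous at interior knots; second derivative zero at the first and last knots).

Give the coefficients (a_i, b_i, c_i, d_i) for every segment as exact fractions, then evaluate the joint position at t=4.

  seg 0: a=1 b=-641/163 c=0 d=239/326
  seg 1: a=-1 b=793/163 c=717/163 d=-532/163
  seg 2: a=5 b=631/163 c=-879/163 d=801/652
  seg 3: a=1 b=-482/163 c=645/326 d=-215/978
S(4) = 3069/652

Δ: Δ0=-1, Δ1=6, Δ2=-2, Δ3=1
row 1: diag=6, rhs=42; c'=1/6, d'=7
row 2: denom=6−1·1/6=35/6; d'=(-48−1·7)/(35/6)=-66/7
row 3: denom=10−2·12/35=326/35; d'=(18−2·-66/7)/(326/35)=645/163
back: M3=645/163
back: M2=-66/7−12/35·645/163=-1758/163
back: M1=7−1/6·-1758/163=1434/163
M: M0=0, M1=1434/163, M2=-1758/163, M3=645/163, M4=0
seg 0: a=1, c=M0/2=0, d=(M1−M0)/(6·2)=239/326, b=Δ0−h0·(2M0+M1)/6=-641/163
seg 1: a=-1, c=M1/2=717/163, d=(M2−M1)/(6·1)=-532/163, b=Δ1−h1·(2M1+M2)/6=793/163
seg 2: a=5, c=M2/2=-879/163, d=(M3−M2)/(6·2)=801/652, b=Δ2−h2·(2M2+M3)/6=631/163
seg 3: a=1, c=M3/2=645/326, d=(M4−M3)/(6·3)=-215/978, b=Δ3−h3·(2M3+M4)/6=-482/163
t_q=4 → seg 2, τ=1; S=5+631/163·τ+-879/163·τ²+801/652·τ³=3069/652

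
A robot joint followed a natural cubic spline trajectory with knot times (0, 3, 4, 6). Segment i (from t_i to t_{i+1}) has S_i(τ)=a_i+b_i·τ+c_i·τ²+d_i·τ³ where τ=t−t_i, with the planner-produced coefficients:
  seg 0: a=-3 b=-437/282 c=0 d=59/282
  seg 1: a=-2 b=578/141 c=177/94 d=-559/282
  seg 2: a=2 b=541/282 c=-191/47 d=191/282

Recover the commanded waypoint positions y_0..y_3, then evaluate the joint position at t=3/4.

y_0 = S_0(0) = a_0 = -3
y_1 = S_1(0) = a_1 = -2
y_2 = S_2(0) = a_2 = 2
y_3 = S_2(2) = -5
t_q=3/4 is in segment 0 (τ=3/4); S_0(τ)=-24509/6016

y_0=-3 y_1=-2 y_2=2 y_3=-5
S(3/4) = -24509/6016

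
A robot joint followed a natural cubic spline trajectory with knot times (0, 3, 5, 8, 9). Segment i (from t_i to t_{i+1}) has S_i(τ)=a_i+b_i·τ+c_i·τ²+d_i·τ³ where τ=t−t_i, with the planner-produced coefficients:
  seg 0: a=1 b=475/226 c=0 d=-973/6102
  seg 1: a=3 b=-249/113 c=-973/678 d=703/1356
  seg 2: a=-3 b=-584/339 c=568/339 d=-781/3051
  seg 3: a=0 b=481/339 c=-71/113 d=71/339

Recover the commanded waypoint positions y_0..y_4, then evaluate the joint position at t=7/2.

y_0=1 y_1=3 y_2=-3 y_3=0 y_4=1
S(7/2) = 5801/3616

y_0 = S_0(0) = a_0 = 1
y_1 = S_1(0) = a_1 = 3
y_2 = S_2(0) = a_2 = -3
y_3 = S_3(0) = a_3 = 0
y_4 = S_3(1) = 1
t_q=7/2 is in segment 1 (τ=1/2); S_1(τ)=5801/3616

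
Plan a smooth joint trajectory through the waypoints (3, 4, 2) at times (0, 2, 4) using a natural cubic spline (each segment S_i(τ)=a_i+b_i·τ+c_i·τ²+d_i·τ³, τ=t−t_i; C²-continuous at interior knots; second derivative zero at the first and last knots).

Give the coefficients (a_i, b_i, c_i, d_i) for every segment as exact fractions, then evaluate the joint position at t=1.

Δ: Δ0=1/2, Δ1=-1
row 1: diag=8, rhs=-9; c'=1/4, d'=-9/8
back: M1=-9/8
M: M0=0, M1=-9/8, M2=0
seg 0: a=3, c=M0/2=0, d=(M1−M0)/(6·2)=-3/32, b=Δ0−h0·(2M0+M1)/6=7/8
seg 1: a=4, c=M1/2=-9/16, d=(M2−M1)/(6·2)=3/32, b=Δ1−h1·(2M1+M2)/6=-1/4
t_q=1 → seg 0, τ=1; S=3+7/8·τ+0·τ²+-3/32·τ³=121/32

  seg 0: a=3 b=7/8 c=0 d=-3/32
  seg 1: a=4 b=-1/4 c=-9/16 d=3/32
S(1) = 121/32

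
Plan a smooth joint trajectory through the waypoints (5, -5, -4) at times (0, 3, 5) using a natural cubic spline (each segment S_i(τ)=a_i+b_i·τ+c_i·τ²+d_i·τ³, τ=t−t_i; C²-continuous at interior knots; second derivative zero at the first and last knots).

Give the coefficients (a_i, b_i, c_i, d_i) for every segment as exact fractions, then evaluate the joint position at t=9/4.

Δ: Δ0=-10/3, Δ1=1/2
row 1: diag=10, rhs=23; c'=1/5, d'=23/10
back: M1=23/10
M: M0=0, M1=23/10, M2=0
seg 0: a=5, c=M0/2=0, d=(M1−M0)/(6·3)=23/180, b=Δ0−h0·(2M0+M1)/6=-269/60
seg 1: a=-5, c=M1/2=23/20, d=(M2−M1)/(6·2)=-23/120, b=Δ1−h1·(2M1+M2)/6=-31/30
t_q=9/4 → seg 0, τ=9/4; S=5+-269/60·τ+0·τ²+23/180·τ³=-4649/1280

  seg 0: a=5 b=-269/60 c=0 d=23/180
  seg 1: a=-5 b=-31/30 c=23/20 d=-23/120
S(9/4) = -4649/1280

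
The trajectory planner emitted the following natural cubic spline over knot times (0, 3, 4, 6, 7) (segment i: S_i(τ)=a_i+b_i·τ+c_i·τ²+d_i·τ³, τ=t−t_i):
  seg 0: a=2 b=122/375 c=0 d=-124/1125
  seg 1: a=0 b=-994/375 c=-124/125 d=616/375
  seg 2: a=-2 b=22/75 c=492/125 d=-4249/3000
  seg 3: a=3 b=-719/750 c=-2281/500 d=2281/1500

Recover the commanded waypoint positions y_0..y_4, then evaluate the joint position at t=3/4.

y_0 = S_0(0) = a_0 = 2
y_1 = S_1(0) = a_1 = 0
y_2 = S_2(0) = a_2 = -2
y_3 = S_3(0) = a_3 = 3
y_4 = S_3(1) = -1
t_q=3/4 is in segment 0 (τ=3/4); S_0(τ)=879/400

y_0=2 y_1=0 y_2=-2 y_3=3 y_4=-1
S(3/4) = 879/400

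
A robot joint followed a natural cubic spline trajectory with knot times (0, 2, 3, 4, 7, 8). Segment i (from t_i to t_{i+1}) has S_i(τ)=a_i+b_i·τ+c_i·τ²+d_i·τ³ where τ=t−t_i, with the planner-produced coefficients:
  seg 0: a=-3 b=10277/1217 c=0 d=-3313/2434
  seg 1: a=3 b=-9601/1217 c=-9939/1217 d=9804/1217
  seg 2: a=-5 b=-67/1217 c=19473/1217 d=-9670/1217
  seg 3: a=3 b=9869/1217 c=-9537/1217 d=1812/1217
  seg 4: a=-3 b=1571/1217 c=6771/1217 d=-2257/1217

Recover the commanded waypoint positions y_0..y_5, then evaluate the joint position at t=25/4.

y_0 = S_0(0) = a_0 = -3
y_1 = S_1(0) = a_1 = 3
y_2 = S_2(0) = a_2 = -5
y_3 = S_3(0) = a_3 = 3
y_4 = S_4(0) = a_4 = -3
y_5 = S_4(1) = 2
t_q=25/4 is in segment 3 (τ=9/4); S_3(τ)=-1785/1217

y_0=-3 y_1=3 y_2=-5 y_3=3 y_4=-3 y_5=2
S(25/4) = -1785/1217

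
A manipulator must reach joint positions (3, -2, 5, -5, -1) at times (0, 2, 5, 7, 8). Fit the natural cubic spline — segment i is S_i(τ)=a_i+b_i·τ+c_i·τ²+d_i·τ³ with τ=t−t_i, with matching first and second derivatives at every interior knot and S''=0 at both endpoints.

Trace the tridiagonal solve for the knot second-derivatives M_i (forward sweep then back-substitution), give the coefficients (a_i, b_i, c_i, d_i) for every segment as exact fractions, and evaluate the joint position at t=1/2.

  seg 0: a=3 b=-6535/1518 c=0 d=685/1518
  seg 1: a=-2 b=1685/1518 c=685/253 d=-3491/4554
  seg 2: a=5 b=-2537/759 c=-2121/506 d=5105/3036
  seg 3: a=-5 b=52/759 c=1492/253 d=-1492/759
S(1/2) = 3659/4048

Δ: Δ0=-5/2, Δ1=7/3, Δ2=-5, Δ3=4
row 1: diag=10, rhs=29; c'=3/10, d'=29/10
row 2: denom=10−3·3/10=91/10; d'=(-44−3·29/10)/(91/10)=-527/91
row 3: denom=6−2·20/91=506/91; d'=(54−2·-527/91)/(506/91)=2984/253
back: M3=2984/253
back: M2=-527/91−20/91·2984/253=-2121/253
back: M1=29/10−3/10·-2121/253=1370/253
M: M0=0, M1=1370/253, M2=-2121/253, M3=2984/253, M4=0
seg 0: a=3, c=M0/2=0, d=(M1−M0)/(6·2)=685/1518, b=Δ0−h0·(2M0+M1)/6=-6535/1518
seg 1: a=-2, c=M1/2=685/253, d=(M2−M1)/(6·3)=-3491/4554, b=Δ1−h1·(2M1+M2)/6=1685/1518
seg 2: a=5, c=M2/2=-2121/506, d=(M3−M2)/(6·2)=5105/3036, b=Δ2−h2·(2M2+M3)/6=-2537/759
seg 3: a=-5, c=M3/2=1492/253, d=(M4−M3)/(6·1)=-1492/759, b=Δ3−h3·(2M3+M4)/6=52/759
t_q=1/2 → seg 0, τ=1/2; S=3+-6535/1518·τ+0·τ²+685/1518·τ³=3659/4048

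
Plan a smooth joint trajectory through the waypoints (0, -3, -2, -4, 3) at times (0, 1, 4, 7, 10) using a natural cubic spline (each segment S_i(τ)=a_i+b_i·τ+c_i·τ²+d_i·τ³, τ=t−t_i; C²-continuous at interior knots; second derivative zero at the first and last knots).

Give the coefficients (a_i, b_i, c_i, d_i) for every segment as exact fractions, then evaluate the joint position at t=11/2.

Δ: Δ0=-3, Δ1=1/3, Δ2=-2/3, Δ3=7/3
row 1: diag=8, rhs=20; c'=3/8, d'=5/2
row 2: denom=12−3·3/8=87/8; d'=(-6−3·5/2)/(87/8)=-36/29
row 3: denom=12−3·8/29=324/29; d'=(18−3·-36/29)/(324/29)=35/18
back: M3=35/18
back: M2=-36/29−8/29·35/18=-16/9
back: M1=5/2−3/8·-16/9=19/6
M: M0=0, M1=19/6, M2=-16/9, M3=35/18, M4=0
seg 0: a=0, c=M0/2=0, d=(M1−M0)/(6·1)=19/36, b=Δ0−h0·(2M0+M1)/6=-127/36
seg 1: a=-3, c=M1/2=19/12, d=(M2−M1)/(6·3)=-89/324, b=Δ1−h1·(2M1+M2)/6=-35/18
seg 2: a=-2, c=M2/2=-8/9, d=(M3−M2)/(6·3)=67/324, b=Δ2−h2·(2M2+M3)/6=5/36
seg 3: a=-4, c=M3/2=35/36, d=(M4−M3)/(6·3)=-35/324, b=Δ3−h3·(2M3+M4)/6=7/18
t_q=11/2 → seg 2, τ=3/2; S=-2+5/36·τ+-8/9·τ²+67/324·τ³=-99/32

  seg 0: a=0 b=-127/36 c=0 d=19/36
  seg 1: a=-3 b=-35/18 c=19/12 d=-89/324
  seg 2: a=-2 b=5/36 c=-8/9 d=67/324
  seg 3: a=-4 b=7/18 c=35/36 d=-35/324
S(11/2) = -99/32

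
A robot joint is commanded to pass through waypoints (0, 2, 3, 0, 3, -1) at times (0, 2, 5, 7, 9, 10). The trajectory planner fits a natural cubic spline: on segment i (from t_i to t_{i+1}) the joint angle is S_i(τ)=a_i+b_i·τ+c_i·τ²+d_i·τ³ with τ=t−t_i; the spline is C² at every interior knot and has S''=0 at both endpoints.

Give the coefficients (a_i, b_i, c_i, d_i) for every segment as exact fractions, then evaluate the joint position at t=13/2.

  seg 0: a=0 b=2615/2823 c=0 d=52/2823
  seg 1: a=2 b=3239/2823 c=104/941 d=-1078/8469
  seg 2: a=3 b=-4591/2823 c=-974/941 d=12401/22584
  seg 3: a=0 b=4645/5646 c=8505/3764 d=-21691/22584
  seg 4: a=3 b=-4699/2823 c=-6593/1882 d=6593/5646
S(13/2) = 5113/60224

Δ: Δ0=1, Δ1=1/3, Δ2=-3/2, Δ3=3/2, Δ4=-4
row 1: diag=10, rhs=-4; c'=3/10, d'=-2/5
row 2: denom=10−3·3/10=91/10; d'=(-11−3·-2/5)/(91/10)=-14/13
row 3: denom=8−2·20/91=688/91; d'=(18−2·-14/13)/(688/91)=917/344
row 4: denom=6−2·91/344=941/172; d'=(-33−2·917/344)/(941/172)=-6593/941
back: M4=-6593/941
back: M3=917/344−91/344·-6593/941=8505/1882
back: M2=-14/13−20/91·8505/1882=-1948/941
back: M1=-2/5−3/10·-1948/941=208/941
M: M0=0, M1=208/941, M2=-1948/941, M3=8505/1882, M4=-6593/941, M5=0
seg 0: a=0, c=M0/2=0, d=(M1−M0)/(6·2)=52/2823, b=Δ0−h0·(2M0+M1)/6=2615/2823
seg 1: a=2, c=M1/2=104/941, d=(M2−M1)/(6·3)=-1078/8469, b=Δ1−h1·(2M1+M2)/6=3239/2823
seg 2: a=3, c=M2/2=-974/941, d=(M3−M2)/(6·2)=12401/22584, b=Δ2−h2·(2M2+M3)/6=-4591/2823
seg 3: a=0, c=M3/2=8505/3764, d=(M4−M3)/(6·2)=-21691/22584, b=Δ3−h3·(2M3+M4)/6=4645/5646
seg 4: a=3, c=M4/2=-6593/1882, d=(M5−M4)/(6·1)=6593/5646, b=Δ4−h4·(2M4+M5)/6=-4699/2823
t_q=13/2 → seg 2, τ=3/2; S=3+-4591/2823·τ+-974/941·τ²+12401/22584·τ³=5113/60224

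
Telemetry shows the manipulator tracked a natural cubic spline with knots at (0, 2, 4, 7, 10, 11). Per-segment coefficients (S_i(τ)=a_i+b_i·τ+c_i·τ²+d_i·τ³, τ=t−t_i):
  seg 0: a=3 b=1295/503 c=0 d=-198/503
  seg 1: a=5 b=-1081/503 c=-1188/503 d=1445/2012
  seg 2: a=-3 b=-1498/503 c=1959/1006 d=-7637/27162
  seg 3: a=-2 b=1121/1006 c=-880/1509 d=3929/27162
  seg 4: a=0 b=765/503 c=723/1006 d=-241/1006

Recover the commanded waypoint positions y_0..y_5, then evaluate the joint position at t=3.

y_0 = S_0(0) = a_0 = 3
y_1 = S_1(0) = a_1 = 5
y_2 = S_2(0) = a_2 = -3
y_3 = S_3(0) = a_3 = -2
y_4 = S_4(0) = a_4 = 0
y_5 = S_4(1) = 2
t_q=3 is in segment 1 (τ=1); S_1(τ)=2429/2012

y_0=3 y_1=5 y_2=-3 y_3=-2 y_4=0 y_5=2
S(3) = 2429/2012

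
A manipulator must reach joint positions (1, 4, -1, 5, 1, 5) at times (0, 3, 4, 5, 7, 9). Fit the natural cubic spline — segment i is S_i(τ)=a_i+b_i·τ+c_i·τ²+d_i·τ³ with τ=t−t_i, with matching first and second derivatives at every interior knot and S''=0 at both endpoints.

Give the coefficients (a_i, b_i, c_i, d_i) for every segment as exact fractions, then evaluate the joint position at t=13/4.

Δ: Δ0=1, Δ1=-5, Δ2=6, Δ3=-2, Δ4=2
row 1: diag=8, rhs=-36; c'=1/8, d'=-9/2
row 2: denom=4−1·1/8=31/8; d'=(66−1·-9/2)/(31/8)=564/31
row 3: denom=6−1·8/31=178/31; d'=(-48−1·564/31)/(178/31)=-1026/89
row 4: denom=8−2·31/89=650/89; d'=(24−2·-1026/89)/(650/89)=2094/325
back: M4=2094/325
back: M3=-1026/89−31/89·2094/325=-4476/325
back: M2=564/31−8/31·-4476/325=7068/325
back: M1=-9/2−1/8·7068/325=-2346/325
M: M0=0, M1=-2346/325, M2=7068/325, M3=-4476/325, M4=2094/325, M5=0
seg 0: a=1, c=M0/2=0, d=(M1−M0)/(6·3)=-391/975, b=Δ0−h0·(2M0+M1)/6=1498/325
seg 1: a=4, c=M1/2=-1173/325, d=(M2−M1)/(6·1)=1569/325, b=Δ1−h1·(2M1+M2)/6=-2021/325
seg 2: a=-1, c=M2/2=3534/325, d=(M3−M2)/(6·1)=-148/25, b=Δ2−h2·(2M2+M3)/6=68/65
seg 3: a=5, c=M3/2=-2238/325, d=(M4−M3)/(6·2)=219/130, b=Δ3−h3·(2M3+M4)/6=1636/325
seg 4: a=1, c=M4/2=1047/325, d=(M5−M4)/(6·2)=-349/650, b=Δ4−h4·(2M4+M5)/6=-746/325
t_q=13/4 → seg 1, τ=1/4; S=4+-2021/325·τ+-1173/325·τ²+1569/325·τ³=47741/20800

  seg 0: a=1 b=1498/325 c=0 d=-391/975
  seg 1: a=4 b=-2021/325 c=-1173/325 d=1569/325
  seg 2: a=-1 b=68/65 c=3534/325 d=-148/25
  seg 3: a=5 b=1636/325 c=-2238/325 d=219/130
  seg 4: a=1 b=-746/325 c=1047/325 d=-349/650
S(13/4) = 47741/20800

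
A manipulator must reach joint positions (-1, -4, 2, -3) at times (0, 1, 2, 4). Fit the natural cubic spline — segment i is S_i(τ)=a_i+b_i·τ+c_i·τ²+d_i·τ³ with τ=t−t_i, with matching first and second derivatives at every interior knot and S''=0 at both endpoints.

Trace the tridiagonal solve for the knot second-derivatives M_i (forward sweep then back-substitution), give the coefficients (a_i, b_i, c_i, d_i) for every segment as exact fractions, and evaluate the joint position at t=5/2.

  seg 0: a=-1 b=-263/46 c=0 d=125/46
  seg 1: a=-4 b=56/23 c=375/46 d=-211/46
  seg 2: a=2 b=229/46 c=-129/23 d=43/46
S(5/2) = 1179/368

Δ: Δ0=-3, Δ1=6, Δ2=-5/2
row 1: diag=4, rhs=54; c'=1/4, d'=27/2
row 2: denom=6−1·1/4=23/4; d'=(-51−1·27/2)/(23/4)=-258/23
back: M2=-258/23
back: M1=27/2−1/4·-258/23=375/23
M: M0=0, M1=375/23, M2=-258/23, M3=0
seg 0: a=-1, c=M0/2=0, d=(M1−M0)/(6·1)=125/46, b=Δ0−h0·(2M0+M1)/6=-263/46
seg 1: a=-4, c=M1/2=375/46, d=(M2−M1)/(6·1)=-211/46, b=Δ1−h1·(2M1+M2)/6=56/23
seg 2: a=2, c=M2/2=-129/23, d=(M3−M2)/(6·2)=43/46, b=Δ2−h2·(2M2+M3)/6=229/46
t_q=5/2 → seg 2, τ=1/2; S=2+229/46·τ+-129/23·τ²+43/46·τ³=1179/368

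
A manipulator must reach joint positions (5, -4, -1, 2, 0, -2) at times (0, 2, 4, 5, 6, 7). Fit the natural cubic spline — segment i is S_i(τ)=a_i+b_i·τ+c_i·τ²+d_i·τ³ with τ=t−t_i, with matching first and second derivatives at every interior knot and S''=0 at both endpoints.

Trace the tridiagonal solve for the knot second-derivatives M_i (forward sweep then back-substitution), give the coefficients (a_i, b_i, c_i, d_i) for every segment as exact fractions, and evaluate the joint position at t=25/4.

  seg 0: a=5 b=-922/157 c=0 d=431/1256
  seg 1: a=-4 b=-551/314 c=1293/628 d=-271/1256
  seg 2: a=-1 b=611/157 c=120/157 d=-260/157
  seg 3: a=2 b=71/157 c=-660/157 d=275/157
  seg 4: a=0 b=-424/157 c=165/157 d=-55/157
S(25/4) = -6179/10048

Δ: Δ0=-9/2, Δ1=3/2, Δ2=3, Δ3=-2, Δ4=-2
row 1: diag=8, rhs=36; c'=1/4, d'=9/2
row 2: denom=6−2·1/4=11/2; d'=(9−2·9/2)/(11/2)=0
row 3: denom=4−1·2/11=42/11; d'=(-30−1·0)/(42/11)=-55/7
row 4: denom=4−1·11/42=157/42; d'=(0−1·-55/7)/(157/42)=330/157
back: M4=330/157
back: M3=-55/7−11/42·330/157=-1320/157
back: M2=0−2/11·-1320/157=240/157
back: M1=9/2−1/4·240/157=1293/314
M: M0=0, M1=1293/314, M2=240/157, M3=-1320/157, M4=330/157, M5=0
seg 0: a=5, c=M0/2=0, d=(M1−M0)/(6·2)=431/1256, b=Δ0−h0·(2M0+M1)/6=-922/157
seg 1: a=-4, c=M1/2=1293/628, d=(M2−M1)/(6·2)=-271/1256, b=Δ1−h1·(2M1+M2)/6=-551/314
seg 2: a=-1, c=M2/2=120/157, d=(M3−M2)/(6·1)=-260/157, b=Δ2−h2·(2M2+M3)/6=611/157
seg 3: a=2, c=M3/2=-660/157, d=(M4−M3)/(6·1)=275/157, b=Δ3−h3·(2M3+M4)/6=71/157
seg 4: a=0, c=M4/2=165/157, d=(M5−M4)/(6·1)=-55/157, b=Δ4−h4·(2M4+M5)/6=-424/157
t_q=25/4 → seg 4, τ=1/4; S=0+-424/157·τ+165/157·τ²+-55/157·τ³=-6179/10048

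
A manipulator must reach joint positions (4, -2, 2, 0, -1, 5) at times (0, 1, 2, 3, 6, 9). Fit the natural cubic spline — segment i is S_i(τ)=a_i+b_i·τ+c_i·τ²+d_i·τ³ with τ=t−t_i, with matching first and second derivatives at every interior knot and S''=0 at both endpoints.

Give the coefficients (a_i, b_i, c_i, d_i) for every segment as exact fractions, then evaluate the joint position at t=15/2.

Δ: Δ0=-6, Δ1=4, Δ2=-2, Δ3=-1/3, Δ4=2
row 1: diag=4, rhs=60; c'=1/4, d'=15
row 2: denom=4−1·1/4=15/4; d'=(-36−1·15)/(15/4)=-68/5
row 3: denom=8−1·4/15=116/15; d'=(10−1·-68/5)/(116/15)=177/58
row 4: denom=12−3·45/116=1257/116; d'=(14−3·177/58)/(1257/116)=562/1257
back: M4=562/1257
back: M3=177/58−45/116·562/1257=1206/419
back: M2=-68/5−4/15·1206/419=-6020/419
back: M1=15−1/4·-6020/419=7790/419
M: M0=0, M1=7790/419, M2=-6020/419, M3=1206/419, M4=562/1257, M5=0
seg 0: a=4, c=M0/2=0, d=(M1−M0)/(6·1)=3895/1257, b=Δ0−h0·(2M0+M1)/6=-11437/1257
seg 1: a=-2, c=M1/2=3895/419, d=(M2−M1)/(6·1)=-6905/1257, b=Δ1−h1·(2M1+M2)/6=248/1257
seg 2: a=2, c=M2/2=-3010/419, d=(M3−M2)/(6·1)=3613/1257, b=Δ2−h2·(2M2+M3)/6=2903/1257
seg 3: a=0, c=M3/2=603/419, d=(M4−M3)/(6·3)=-1528/11313, b=Δ3−h3·(2M3+M4)/6=-4318/1257
seg 4: a=-1, c=M4/2=281/1257, d=(M5−M4)/(6·3)=-281/11313, b=Δ4−h4·(2M4+M5)/6=1952/1257
t_q=15/2 → seg 4, τ=3/2; S=-1+1952/1257·τ+281/1257·τ²+-281/11313·τ³=5861/3352

  seg 0: a=4 b=-11437/1257 c=0 d=3895/1257
  seg 1: a=-2 b=248/1257 c=3895/419 d=-6905/1257
  seg 2: a=2 b=2903/1257 c=-3010/419 d=3613/1257
  seg 3: a=0 b=-4318/1257 c=603/419 d=-1528/11313
  seg 4: a=-1 b=1952/1257 c=281/1257 d=-281/11313
S(15/2) = 5861/3352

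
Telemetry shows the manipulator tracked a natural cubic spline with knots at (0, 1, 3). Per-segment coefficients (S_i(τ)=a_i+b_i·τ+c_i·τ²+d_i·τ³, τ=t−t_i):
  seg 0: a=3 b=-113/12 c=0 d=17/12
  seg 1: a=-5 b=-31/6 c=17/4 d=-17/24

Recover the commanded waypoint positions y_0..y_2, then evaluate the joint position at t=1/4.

y_0 = S_0(0) = a_0 = 3
y_1 = S_1(0) = a_1 = -5
y_2 = S_1(2) = -4
t_q=1/4 is in segment 0 (τ=1/4); S_0(τ)=171/256

y_0=3 y_1=-5 y_2=-4
S(1/4) = 171/256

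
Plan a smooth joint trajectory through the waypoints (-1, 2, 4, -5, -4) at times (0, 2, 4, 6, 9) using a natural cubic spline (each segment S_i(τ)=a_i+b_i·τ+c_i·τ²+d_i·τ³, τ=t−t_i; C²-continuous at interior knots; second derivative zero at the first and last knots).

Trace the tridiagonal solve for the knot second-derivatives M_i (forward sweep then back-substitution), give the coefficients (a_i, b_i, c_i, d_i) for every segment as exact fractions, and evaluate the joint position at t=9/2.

  seg 0: a=-1 b=251/213 c=0 d=137/1704
  seg 1: a=2 b=913/426 c=137/284 d=-449/852
  seg 2: a=4 b=-959/426 c=-761/284 d=1325/1704
  seg 3: a=-5 b=-775/213 c=141/71 d=-47/213
S(9/2) = 10459/4544

Δ: Δ0=3/2, Δ1=1, Δ2=-9/2, Δ3=1/3
row 1: diag=8, rhs=-3; c'=1/4, d'=-3/8
row 2: denom=8−2·1/4=15/2; d'=(-33−2·-3/8)/(15/2)=-43/10
row 3: denom=10−2·4/15=142/15; d'=(29−2·-43/10)/(142/15)=282/71
back: M3=282/71
back: M2=-43/10−4/15·282/71=-761/142
back: M1=-3/8−1/4·-761/142=137/142
M: M0=0, M1=137/142, M2=-761/142, M3=282/71, M4=0
seg 0: a=-1, c=M0/2=0, d=(M1−M0)/(6·2)=137/1704, b=Δ0−h0·(2M0+M1)/6=251/213
seg 1: a=2, c=M1/2=137/284, d=(M2−M1)/(6·2)=-449/852, b=Δ1−h1·(2M1+M2)/6=913/426
seg 2: a=4, c=M2/2=-761/284, d=(M3−M2)/(6·2)=1325/1704, b=Δ2−h2·(2M2+M3)/6=-959/426
seg 3: a=-5, c=M3/2=141/71, d=(M4−M3)/(6·3)=-47/213, b=Δ3−h3·(2M3+M4)/6=-775/213
t_q=9/2 → seg 2, τ=1/2; S=4+-959/426·τ+-761/284·τ²+1325/1704·τ³=10459/4544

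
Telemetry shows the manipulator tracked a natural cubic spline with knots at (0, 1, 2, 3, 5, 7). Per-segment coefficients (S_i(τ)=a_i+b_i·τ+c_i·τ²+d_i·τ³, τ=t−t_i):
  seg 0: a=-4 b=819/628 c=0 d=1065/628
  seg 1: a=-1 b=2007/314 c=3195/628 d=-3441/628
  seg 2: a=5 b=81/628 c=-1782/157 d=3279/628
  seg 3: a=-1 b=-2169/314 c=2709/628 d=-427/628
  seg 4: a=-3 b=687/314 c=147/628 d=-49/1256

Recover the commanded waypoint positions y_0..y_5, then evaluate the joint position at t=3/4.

y_0=-4 y_1=-1 y_2=5 y_3=-1 y_4=-3 y_5=2
S(3/4) = -92701/40192

y_0 = S_0(0) = a_0 = -4
y_1 = S_1(0) = a_1 = -1
y_2 = S_2(0) = a_2 = 5
y_3 = S_3(0) = a_3 = -1
y_4 = S_4(0) = a_4 = -3
y_5 = S_4(2) = 2
t_q=3/4 is in segment 0 (τ=3/4); S_0(τ)=-92701/40192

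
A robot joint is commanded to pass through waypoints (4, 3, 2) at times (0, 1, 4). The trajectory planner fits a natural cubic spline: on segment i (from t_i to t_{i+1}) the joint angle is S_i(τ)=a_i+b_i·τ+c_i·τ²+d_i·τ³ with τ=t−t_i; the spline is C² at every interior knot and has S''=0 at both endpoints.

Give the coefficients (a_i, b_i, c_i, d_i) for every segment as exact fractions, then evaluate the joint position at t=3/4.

  seg 0: a=4 b=-13/12 c=0 d=1/12
  seg 1: a=3 b=-5/6 c=1/4 d=-1/36
S(3/4) = 825/256

Δ: Δ0=-1, Δ1=-1/3
row 1: diag=8, rhs=4; c'=3/8, d'=1/2
back: M1=1/2
M: M0=0, M1=1/2, M2=0
seg 0: a=4, c=M0/2=0, d=(M1−M0)/(6·1)=1/12, b=Δ0−h0·(2M0+M1)/6=-13/12
seg 1: a=3, c=M1/2=1/4, d=(M2−M1)/(6·3)=-1/36, b=Δ1−h1·(2M1+M2)/6=-5/6
t_q=3/4 → seg 0, τ=3/4; S=4+-13/12·τ+0·τ²+1/12·τ³=825/256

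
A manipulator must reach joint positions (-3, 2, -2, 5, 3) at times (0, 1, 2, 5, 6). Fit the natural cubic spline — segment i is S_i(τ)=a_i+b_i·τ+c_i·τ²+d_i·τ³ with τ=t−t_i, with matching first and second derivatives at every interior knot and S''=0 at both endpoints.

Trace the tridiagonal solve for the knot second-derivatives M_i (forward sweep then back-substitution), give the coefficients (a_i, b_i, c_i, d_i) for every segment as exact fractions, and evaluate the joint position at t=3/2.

  seg 0: a=-3 b=1214/159 c=0 d=-419/159
  seg 1: a=2 b=-43/159 c=-419/53 d=664/159
  seg 2: a=-2 b=-565/159 c=245/53 d=-47/53
  seg 3: a=5 b=38/159 c=-178/53 d=178/159
S(3/2) = 87/212

Δ: Δ0=5, Δ1=-4, Δ2=7/3, Δ3=-2
row 1: diag=4, rhs=-54; c'=1/4, d'=-27/2
row 2: denom=8−1·1/4=31/4; d'=(38−1·-27/2)/(31/4)=206/31
row 3: denom=8−3·12/31=212/31; d'=(-26−3·206/31)/(212/31)=-356/53
back: M3=-356/53
back: M2=206/31−12/31·-356/53=490/53
back: M1=-27/2−1/4·490/53=-838/53
M: M0=0, M1=-838/53, M2=490/53, M3=-356/53, M4=0
seg 0: a=-3, c=M0/2=0, d=(M1−M0)/(6·1)=-419/159, b=Δ0−h0·(2M0+M1)/6=1214/159
seg 1: a=2, c=M1/2=-419/53, d=(M2−M1)/(6·1)=664/159, b=Δ1−h1·(2M1+M2)/6=-43/159
seg 2: a=-2, c=M2/2=245/53, d=(M3−M2)/(6·3)=-47/53, b=Δ2−h2·(2M2+M3)/6=-565/159
seg 3: a=5, c=M3/2=-178/53, d=(M4−M3)/(6·1)=178/159, b=Δ3−h3·(2M3+M4)/6=38/159
t_q=3/2 → seg 1, τ=1/2; S=2+-43/159·τ+-419/53·τ²+664/159·τ³=87/212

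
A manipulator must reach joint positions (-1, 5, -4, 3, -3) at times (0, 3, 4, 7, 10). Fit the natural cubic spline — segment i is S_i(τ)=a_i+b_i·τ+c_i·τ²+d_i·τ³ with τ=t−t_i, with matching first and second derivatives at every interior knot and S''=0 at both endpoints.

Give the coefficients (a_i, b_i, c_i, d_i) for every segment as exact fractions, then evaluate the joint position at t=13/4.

  seg 0: a=-1 b=781/114 c=0 d=-553/1026
  seg 1: a=5 b=-439/57 c=-553/114 d=135/38
  seg 2: a=-4 b=-769/114 c=331/57 d=-317/342
  seg 3: a=3 b=175/57 c=-289/114 d=289/1026
S(13/4) = 6875/2432

Δ: Δ0=2, Δ1=-9, Δ2=7/3, Δ3=-2
row 1: diag=8, rhs=-66; c'=1/8, d'=-33/4
row 2: denom=8−1·1/8=63/8; d'=(68−1·-33/4)/(63/8)=610/63
row 3: denom=12−3·8/21=76/7; d'=(-26−3·610/63)/(76/7)=-289/57
back: M3=-289/57
back: M2=610/63−8/21·-289/57=662/57
back: M1=-33/4−1/8·662/57=-553/57
M: M0=0, M1=-553/57, M2=662/57, M3=-289/57, M4=0
seg 0: a=-1, c=M0/2=0, d=(M1−M0)/(6·3)=-553/1026, b=Δ0−h0·(2M0+M1)/6=781/114
seg 1: a=5, c=M1/2=-553/114, d=(M2−M1)/(6·1)=135/38, b=Δ1−h1·(2M1+M2)/6=-439/57
seg 2: a=-4, c=M2/2=331/57, d=(M3−M2)/(6·3)=-317/342, b=Δ2−h2·(2M2+M3)/6=-769/114
seg 3: a=3, c=M3/2=-289/114, d=(M4−M3)/(6·3)=289/1026, b=Δ3−h3·(2M3+M4)/6=175/57
t_q=13/4 → seg 1, τ=1/4; S=5+-439/57·τ+-553/114·τ²+135/38·τ³=6875/2432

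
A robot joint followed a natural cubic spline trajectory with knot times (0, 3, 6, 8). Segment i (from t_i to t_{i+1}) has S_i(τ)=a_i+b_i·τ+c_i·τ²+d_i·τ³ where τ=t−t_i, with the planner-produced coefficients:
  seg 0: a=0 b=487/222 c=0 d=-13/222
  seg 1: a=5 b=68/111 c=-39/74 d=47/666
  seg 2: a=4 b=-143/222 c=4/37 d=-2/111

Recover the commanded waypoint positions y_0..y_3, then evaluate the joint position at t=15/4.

y_0 = S_0(0) = a_0 = 0
y_1 = S_1(0) = a_1 = 5
y_2 = S_2(0) = a_2 = 4
y_3 = S_2(2) = 3
t_q=15/4 is in segment 1 (τ=3/4); S_1(τ)=24593/4736

y_0=0 y_1=5 y_2=4 y_3=3
S(15/4) = 24593/4736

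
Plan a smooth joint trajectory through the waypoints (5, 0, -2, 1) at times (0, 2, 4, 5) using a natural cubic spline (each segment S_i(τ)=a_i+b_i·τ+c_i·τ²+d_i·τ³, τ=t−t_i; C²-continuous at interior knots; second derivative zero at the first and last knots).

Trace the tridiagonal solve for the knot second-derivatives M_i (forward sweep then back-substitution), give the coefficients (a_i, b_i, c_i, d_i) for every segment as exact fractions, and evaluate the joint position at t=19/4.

Δ: Δ0=-5/2, Δ1=-1, Δ2=3
row 1: diag=8, rhs=9; c'=1/4, d'=9/8
row 2: denom=6−2·1/4=11/2; d'=(24−2·9/8)/(11/2)=87/22
back: M2=87/22
back: M1=9/8−1/4·87/22=3/22
M: M0=0, M1=3/22, M2=87/22, M3=0
seg 0: a=5, c=M0/2=0, d=(M1−M0)/(6·2)=1/88, b=Δ0−h0·(2M0+M1)/6=-28/11
seg 1: a=0, c=M1/2=3/44, d=(M2−M1)/(6·2)=7/22, b=Δ1−h1·(2M1+M2)/6=-53/22
seg 2: a=-2, c=M2/2=87/44, d=(M3−M2)/(6·1)=-29/44, b=Δ2−h2·(2M2+M3)/6=37/22
t_q=19/4 → seg 2, τ=3/4; S=-2+37/22·τ+87/44·τ²+-29/44·τ³=269/2816

  seg 0: a=5 b=-28/11 c=0 d=1/88
  seg 1: a=0 b=-53/22 c=3/44 d=7/22
  seg 2: a=-2 b=37/22 c=87/44 d=-29/44
S(19/4) = 269/2816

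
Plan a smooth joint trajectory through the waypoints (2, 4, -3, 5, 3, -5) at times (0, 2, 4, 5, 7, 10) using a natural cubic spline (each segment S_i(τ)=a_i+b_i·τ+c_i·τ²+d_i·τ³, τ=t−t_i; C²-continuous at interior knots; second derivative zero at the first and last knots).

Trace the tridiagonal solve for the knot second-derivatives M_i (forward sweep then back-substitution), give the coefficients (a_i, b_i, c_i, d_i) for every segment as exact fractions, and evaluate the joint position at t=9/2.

Δ: Δ0=1, Δ1=-7/2, Δ2=8, Δ3=-1, Δ4=-8/3
row 1: diag=8, rhs=-27; c'=1/4, d'=-27/8
row 2: denom=6−2·1/4=11/2; d'=(69−2·-27/8)/(11/2)=303/22
row 3: denom=6−1·2/11=64/11; d'=(-54−1·303/22)/(64/11)=-1491/128
row 4: denom=10−2·11/32=149/16; d'=(-10−2·-1491/128)/(149/16)=851/596
back: M4=851/596
back: M3=-1491/128−11/32·851/596=-7235/596
back: M2=303/22−2/11·-7235/596=2381/149
back: M1=-27/8−1/4·2381/149=-8785/1192
M: M0=0, M1=-8785/1192, M2=2381/149, M3=-7235/596, M4=851/596, M5=0
seg 0: a=2, c=M0/2=0, d=(M1−M0)/(6·2)=-8785/14304, b=Δ0−h0·(2M0+M1)/6=12361/3576
seg 1: a=4, c=M1/2=-8785/2384, d=(M2−M1)/(6·2)=27833/14304, b=Δ1−h1·(2M1+M2)/6=-6997/1788
seg 2: a=-3, c=M2/2=2381/298, d=(M3−M2)/(6·1)=-16759/3576, b=Δ2−h2·(2M2+M3)/6=16795/3576
seg 3: a=5, c=M3/2=-7235/1192, d=(M4−M3)/(6·2)=4043/3576, b=Δ3−h3·(2M3+M4)/6=11831/1788
seg 4: a=3, c=M4/2=851/1192, d=(M5−M4)/(6·3)=-851/10728, b=Δ4−h4·(2M4+M5)/6=-7321/1788
t_q=9/2 → seg 2, τ=1/2; S=-3+16795/3576·τ+2381/298·τ²+-16759/3576·τ³=7247/9536

  seg 0: a=2 b=12361/3576 c=0 d=-8785/14304
  seg 1: a=4 b=-6997/1788 c=-8785/2384 d=27833/14304
  seg 2: a=-3 b=16795/3576 c=2381/298 d=-16759/3576
  seg 3: a=5 b=11831/1788 c=-7235/1192 d=4043/3576
  seg 4: a=3 b=-7321/1788 c=851/1192 d=-851/10728
S(9/2) = 7247/9536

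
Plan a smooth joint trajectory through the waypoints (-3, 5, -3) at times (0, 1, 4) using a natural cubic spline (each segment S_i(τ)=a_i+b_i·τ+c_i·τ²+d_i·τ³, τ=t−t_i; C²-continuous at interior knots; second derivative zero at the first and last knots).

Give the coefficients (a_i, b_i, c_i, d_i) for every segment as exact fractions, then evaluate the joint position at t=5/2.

Δ: Δ0=8, Δ1=-8/3
row 1: diag=8, rhs=-64; c'=3/8, d'=-8
back: M1=-8
M: M0=0, M1=-8, M2=0
seg 0: a=-3, c=M0/2=0, d=(M1−M0)/(6·1)=-4/3, b=Δ0−h0·(2M0+M1)/6=28/3
seg 1: a=5, c=M1/2=-4, d=(M2−M1)/(6·3)=4/9, b=Δ1−h1·(2M1+M2)/6=16/3
t_q=5/2 → seg 1, τ=3/2; S=5+16/3·τ+-4·τ²+4/9·τ³=11/2

  seg 0: a=-3 b=28/3 c=0 d=-4/3
  seg 1: a=5 b=16/3 c=-4 d=4/9
S(5/2) = 11/2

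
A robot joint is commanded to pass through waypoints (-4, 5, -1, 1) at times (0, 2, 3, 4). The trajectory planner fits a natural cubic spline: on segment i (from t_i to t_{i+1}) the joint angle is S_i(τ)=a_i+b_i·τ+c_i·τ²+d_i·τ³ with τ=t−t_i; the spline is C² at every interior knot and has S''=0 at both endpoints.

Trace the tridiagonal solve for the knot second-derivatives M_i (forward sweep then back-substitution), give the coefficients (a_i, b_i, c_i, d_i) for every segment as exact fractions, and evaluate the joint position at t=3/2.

Δ: Δ0=9/2, Δ1=-6, Δ2=2
row 1: diag=6, rhs=-63; c'=1/6, d'=-21/2
row 2: denom=4−1·1/6=23/6; d'=(48−1·-21/2)/(23/6)=351/23
back: M2=351/23
back: M1=-21/2−1/6·351/23=-300/23
M: M0=0, M1=-300/23, M2=351/23, M3=0
seg 0: a=-4, c=M0/2=0, d=(M1−M0)/(6·2)=-25/23, b=Δ0−h0·(2M0+M1)/6=407/46
seg 1: a=5, c=M1/2=-150/23, d=(M2−M1)/(6·1)=217/46, b=Δ1−h1·(2M1+M2)/6=-193/46
seg 2: a=-1, c=M2/2=351/46, d=(M3−M2)/(6·1)=-117/46, b=Δ2−h2·(2M2+M3)/6=-71/23
t_q=3/2 → seg 0, τ=3/2; S=-4+407/46·τ+0·τ²+-25/23·τ³=1031/184

  seg 0: a=-4 b=407/46 c=0 d=-25/23
  seg 1: a=5 b=-193/46 c=-150/23 d=217/46
  seg 2: a=-1 b=-71/23 c=351/46 d=-117/46
S(3/2) = 1031/184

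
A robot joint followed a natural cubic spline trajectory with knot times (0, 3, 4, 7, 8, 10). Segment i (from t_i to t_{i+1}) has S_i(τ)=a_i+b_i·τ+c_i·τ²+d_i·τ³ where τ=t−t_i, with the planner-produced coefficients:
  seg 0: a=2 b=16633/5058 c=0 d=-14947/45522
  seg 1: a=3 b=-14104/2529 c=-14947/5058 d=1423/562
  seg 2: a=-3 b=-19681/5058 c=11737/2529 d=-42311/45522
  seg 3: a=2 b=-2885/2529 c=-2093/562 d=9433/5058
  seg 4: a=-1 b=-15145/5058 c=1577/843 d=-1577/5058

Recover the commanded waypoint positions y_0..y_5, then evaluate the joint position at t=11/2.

y_0 = S_0(0) = a_0 = 2
y_1 = S_1(0) = a_1 = 3
y_2 = S_2(0) = a_2 = -3
y_3 = S_3(0) = a_3 = 2
y_4 = S_4(0) = a_4 = -1
y_5 = S_4(2) = -2
t_q=11/2 is in segment 2 (τ=3/2); S_2(τ)=-6885/4496

y_0=2 y_1=3 y_2=-3 y_3=2 y_4=-1 y_5=-2
S(11/2) = -6885/4496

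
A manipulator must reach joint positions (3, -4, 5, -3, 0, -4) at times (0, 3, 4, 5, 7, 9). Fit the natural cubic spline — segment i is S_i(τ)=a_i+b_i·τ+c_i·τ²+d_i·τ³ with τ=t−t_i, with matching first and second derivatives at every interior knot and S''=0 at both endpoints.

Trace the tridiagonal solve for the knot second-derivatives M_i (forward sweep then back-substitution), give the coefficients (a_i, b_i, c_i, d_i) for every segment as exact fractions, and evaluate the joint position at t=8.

Δ: Δ0=-7/3, Δ1=9, Δ2=-8, Δ3=3/2, Δ4=-2
row 1: diag=8, rhs=68; c'=1/8, d'=17/2
row 2: denom=4−1·1/8=31/8; d'=(-102−1·17/2)/(31/8)=-884/31
row 3: denom=6−1·8/31=178/31; d'=(57−1·-884/31)/(178/31)=2651/178
row 4: denom=8−2·31/89=650/89; d'=(-21−2·2651/178)/(650/89)=-452/65
back: M4=-452/65
back: M3=2651/178−31/89·-452/65=2251/130
back: M2=-884/31−8/31·2251/130=-2144/65
back: M1=17/2−1/8·-2144/65=1641/130
M: M0=0, M1=1641/130, M2=-2144/65, M3=2251/130, M4=-452/65, M5=0
seg 0: a=3, c=M0/2=0, d=(M1−M0)/(6·3)=547/780, b=Δ0−h0·(2M0+M1)/6=-6743/780
seg 1: a=-4, c=M1/2=1641/260, d=(M2−M1)/(6·1)=-5929/780, b=Δ1−h1·(2M1+M2)/6=4013/390
seg 2: a=5, c=M2/2=-1072/65, d=(M3−M2)/(6·1)=503/60, b=Δ2−h2·(2M2+M3)/6=17/156
seg 3: a=-3, c=M3/2=2251/260, d=(M4−M3)/(6·2)=-631/312, b=Δ3−h3·(2M3+M4)/6=-3013/390
seg 4: a=0, c=M4/2=-226/65, d=(M5−M4)/(6·2)=113/195, b=Δ4−h4·(2M4+M5)/6=514/195
t_q=8 → seg 4, τ=1; S=0+514/195·τ+-226/65·τ²+113/195·τ³=-17/65

  seg 0: a=3 b=-6743/780 c=0 d=547/780
  seg 1: a=-4 b=4013/390 c=1641/260 d=-5929/780
  seg 2: a=5 b=17/156 c=-1072/65 d=503/60
  seg 3: a=-3 b=-3013/390 c=2251/260 d=-631/312
  seg 4: a=0 b=514/195 c=-226/65 d=113/195
S(8) = -17/65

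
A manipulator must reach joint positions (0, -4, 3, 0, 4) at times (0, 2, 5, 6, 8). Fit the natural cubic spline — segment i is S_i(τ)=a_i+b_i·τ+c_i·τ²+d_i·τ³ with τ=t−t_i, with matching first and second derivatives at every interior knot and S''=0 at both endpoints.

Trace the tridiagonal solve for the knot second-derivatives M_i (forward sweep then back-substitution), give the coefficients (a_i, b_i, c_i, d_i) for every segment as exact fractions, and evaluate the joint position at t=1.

Δ: Δ0=-2, Δ1=7/3, Δ2=-3, Δ3=2
row 1: diag=10, rhs=26; c'=3/10, d'=13/5
row 2: denom=8−3·3/10=71/10; d'=(-32−3·13/5)/(71/10)=-398/71
row 3: denom=6−1·10/71=416/71; d'=(30−1·-398/71)/(416/71)=79/13
back: M3=79/13
back: M2=-398/71−10/71·79/13=-84/13
back: M1=13/5−3/10·-84/13=59/13
M: M0=0, M1=59/13, M2=-84/13, M3=79/13, M4=0
seg 0: a=0, c=M0/2=0, d=(M1−M0)/(6·2)=59/156, b=Δ0−h0·(2M0+M1)/6=-137/39
seg 1: a=-4, c=M1/2=59/26, d=(M2−M1)/(6·3)=-11/18, b=Δ1−h1·(2M1+M2)/6=40/39
seg 2: a=3, c=M2/2=-42/13, d=(M3−M2)/(6·1)=163/78, b=Δ2−h2·(2M2+M3)/6=-145/78
seg 3: a=0, c=M3/2=79/26, d=(M4−M3)/(6·2)=-79/156, b=Δ3−h3·(2M3+M4)/6=-80/39
t_q=1 → seg 0, τ=1; S=0+-137/39·τ+0·τ²+59/156·τ³=-163/52

  seg 0: a=0 b=-137/39 c=0 d=59/156
  seg 1: a=-4 b=40/39 c=59/26 d=-11/18
  seg 2: a=3 b=-145/78 c=-42/13 d=163/78
  seg 3: a=0 b=-80/39 c=79/26 d=-79/156
S(1) = -163/52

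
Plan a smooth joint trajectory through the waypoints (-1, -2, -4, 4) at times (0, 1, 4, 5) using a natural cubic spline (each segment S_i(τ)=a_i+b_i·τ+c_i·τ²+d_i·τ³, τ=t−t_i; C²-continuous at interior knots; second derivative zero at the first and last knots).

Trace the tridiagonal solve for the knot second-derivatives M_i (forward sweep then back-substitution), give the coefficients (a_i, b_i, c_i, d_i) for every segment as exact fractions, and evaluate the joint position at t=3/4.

  seg 0: a=-1 b=-19/33 c=0 d=-14/33
  seg 1: a=-2 b=-61/33 c=-14/11 d=5/9
  seg 2: a=-4 b=182/33 c=41/11 d=-41/33
S(3/4) = -567/352

Δ: Δ0=-1, Δ1=-2/3, Δ2=8
row 1: diag=8, rhs=2; c'=3/8, d'=1/4
row 2: denom=8−3·3/8=55/8; d'=(52−3·1/4)/(55/8)=82/11
back: M2=82/11
back: M1=1/4−3/8·82/11=-28/11
M: M0=0, M1=-28/11, M2=82/11, M3=0
seg 0: a=-1, c=M0/2=0, d=(M1−M0)/(6·1)=-14/33, b=Δ0−h0·(2M0+M1)/6=-19/33
seg 1: a=-2, c=M1/2=-14/11, d=(M2−M1)/(6·3)=5/9, b=Δ1−h1·(2M1+M2)/6=-61/33
seg 2: a=-4, c=M2/2=41/11, d=(M3−M2)/(6·1)=-41/33, b=Δ2−h2·(2M2+M3)/6=182/33
t_q=3/4 → seg 0, τ=3/4; S=-1+-19/33·τ+0·τ²+-14/33·τ³=-567/352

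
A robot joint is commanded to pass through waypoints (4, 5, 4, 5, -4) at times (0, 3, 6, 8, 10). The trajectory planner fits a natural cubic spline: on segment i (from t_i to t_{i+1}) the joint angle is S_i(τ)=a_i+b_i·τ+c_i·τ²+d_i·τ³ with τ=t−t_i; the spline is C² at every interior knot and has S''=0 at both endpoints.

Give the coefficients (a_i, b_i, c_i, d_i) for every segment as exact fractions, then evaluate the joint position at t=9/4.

Δ: Δ0=1/3, Δ1=-1/3, Δ2=1/2, Δ3=-9/2
row 1: diag=12, rhs=-4; c'=1/4, d'=-1/3
row 2: denom=10−3·1/4=37/4; d'=(5−3·-1/3)/(37/4)=24/37
row 3: denom=8−2·8/37=280/37; d'=(-30−2·24/37)/(280/37)=-579/140
back: M3=-579/140
back: M2=24/37−8/37·-579/140=54/35
back: M1=-1/3−1/4·54/35=-151/210
M: M0=0, M1=-151/210, M2=54/35, M3=-579/140, M4=0
seg 0: a=4, c=M0/2=0, d=(M1−M0)/(6·3)=-151/3780, b=Δ0−h0·(2M0+M1)/6=97/140
seg 1: a=5, c=M1/2=-151/420, d=(M2−M1)/(6·3)=95/756, b=Δ1−h1·(2M1+M2)/6=-27/70
seg 2: a=4, c=M2/2=27/35, d=(M3−M2)/(6·2)=-53/112, b=Δ2−h2·(2M2+M3)/6=17/20
seg 3: a=5, c=M3/2=-579/280, d=(M4−M3)/(6·2)=193/560, b=Δ3−h3·(2M3+M4)/6=-61/35
t_q=9/4 → seg 0, τ=9/4; S=4+97/140·τ+0·τ²+-151/3780·τ³=6533/1280

  seg 0: a=4 b=97/140 c=0 d=-151/3780
  seg 1: a=5 b=-27/70 c=-151/420 d=95/756
  seg 2: a=4 b=17/20 c=27/35 d=-53/112
  seg 3: a=5 b=-61/35 c=-579/280 d=193/560
S(9/4) = 6533/1280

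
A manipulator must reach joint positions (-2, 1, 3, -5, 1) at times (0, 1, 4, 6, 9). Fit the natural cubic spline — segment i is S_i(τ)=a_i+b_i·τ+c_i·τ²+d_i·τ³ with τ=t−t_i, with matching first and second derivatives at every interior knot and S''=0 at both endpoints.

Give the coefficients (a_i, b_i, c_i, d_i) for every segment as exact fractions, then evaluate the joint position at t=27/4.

Δ: Δ0=3, Δ1=2/3, Δ2=-4, Δ3=2
row 1: diag=8, rhs=-14; c'=3/8, d'=-7/4
row 2: denom=10−3·3/8=71/8; d'=(-28−3·-7/4)/(71/8)=-182/71
row 3: denom=10−2·16/71=678/71; d'=(36−2·-182/71)/(678/71)=1460/339
back: M3=1460/339
back: M2=-182/71−16/71·1460/339=-1198/339
back: M1=-7/4−3/8·-1198/339=-48/113
M: M0=0, M1=-48/113, M2=-1198/339, M3=1460/339, M4=0
seg 0: a=-2, c=M0/2=0, d=(M1−M0)/(6·1)=-8/113, b=Δ0−h0·(2M0+M1)/6=347/113
seg 1: a=1, c=M1/2=-24/113, d=(M2−M1)/(6·3)=-527/3051, b=Δ1−h1·(2M1+M2)/6=323/113
seg 2: a=3, c=M2/2=-599/339, d=(M3−M2)/(6·2)=443/678, b=Δ2−h2·(2M2+M3)/6=-348/113
seg 3: a=-5, c=M3/2=730/339, d=(M4−M3)/(6·3)=-730/3051, b=Δ3−h3·(2M3+M4)/6=-782/339
t_q=27/4 → seg 3, τ=3/4; S=-5+-782/339·τ+730/339·τ²+-730/3051·τ³=-20321/3616

  seg 0: a=-2 b=347/113 c=0 d=-8/113
  seg 1: a=1 b=323/113 c=-24/113 d=-527/3051
  seg 2: a=3 b=-348/113 c=-599/339 d=443/678
  seg 3: a=-5 b=-782/339 c=730/339 d=-730/3051
S(27/4) = -20321/3616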